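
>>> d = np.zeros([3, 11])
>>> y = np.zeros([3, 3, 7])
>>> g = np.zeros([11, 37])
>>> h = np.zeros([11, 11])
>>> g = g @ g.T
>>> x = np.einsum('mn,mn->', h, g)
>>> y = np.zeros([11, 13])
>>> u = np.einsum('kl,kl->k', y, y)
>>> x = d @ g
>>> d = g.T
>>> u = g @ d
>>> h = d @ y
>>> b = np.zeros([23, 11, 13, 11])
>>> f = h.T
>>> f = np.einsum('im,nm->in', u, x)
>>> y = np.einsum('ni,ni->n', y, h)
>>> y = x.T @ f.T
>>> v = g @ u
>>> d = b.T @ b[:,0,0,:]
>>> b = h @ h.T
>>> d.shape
(11, 13, 11, 11)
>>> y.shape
(11, 11)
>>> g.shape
(11, 11)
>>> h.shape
(11, 13)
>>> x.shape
(3, 11)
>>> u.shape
(11, 11)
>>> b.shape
(11, 11)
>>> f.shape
(11, 3)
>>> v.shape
(11, 11)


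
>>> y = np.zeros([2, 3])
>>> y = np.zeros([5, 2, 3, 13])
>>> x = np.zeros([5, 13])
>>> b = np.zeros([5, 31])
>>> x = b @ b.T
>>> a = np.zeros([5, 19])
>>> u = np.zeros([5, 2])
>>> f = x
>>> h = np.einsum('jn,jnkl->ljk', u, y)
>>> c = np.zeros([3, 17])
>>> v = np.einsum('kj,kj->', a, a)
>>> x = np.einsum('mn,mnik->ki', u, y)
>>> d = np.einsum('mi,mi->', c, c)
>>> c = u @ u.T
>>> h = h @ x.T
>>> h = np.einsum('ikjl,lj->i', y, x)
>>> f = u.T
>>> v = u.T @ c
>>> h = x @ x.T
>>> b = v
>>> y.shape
(5, 2, 3, 13)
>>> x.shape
(13, 3)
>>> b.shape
(2, 5)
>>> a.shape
(5, 19)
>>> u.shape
(5, 2)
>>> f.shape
(2, 5)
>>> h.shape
(13, 13)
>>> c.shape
(5, 5)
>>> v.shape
(2, 5)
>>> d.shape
()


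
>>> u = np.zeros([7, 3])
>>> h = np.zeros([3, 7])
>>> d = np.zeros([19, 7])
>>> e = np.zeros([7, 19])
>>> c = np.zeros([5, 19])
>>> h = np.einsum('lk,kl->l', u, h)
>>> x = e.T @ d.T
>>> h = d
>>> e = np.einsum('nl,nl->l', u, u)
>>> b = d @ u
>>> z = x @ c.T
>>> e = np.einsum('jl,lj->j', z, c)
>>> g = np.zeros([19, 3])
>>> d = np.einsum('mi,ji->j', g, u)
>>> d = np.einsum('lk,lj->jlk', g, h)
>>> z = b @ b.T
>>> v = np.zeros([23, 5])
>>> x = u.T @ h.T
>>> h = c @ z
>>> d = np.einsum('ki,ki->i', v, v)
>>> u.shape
(7, 3)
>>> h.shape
(5, 19)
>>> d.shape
(5,)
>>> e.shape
(19,)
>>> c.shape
(5, 19)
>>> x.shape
(3, 19)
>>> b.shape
(19, 3)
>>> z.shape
(19, 19)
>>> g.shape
(19, 3)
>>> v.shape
(23, 5)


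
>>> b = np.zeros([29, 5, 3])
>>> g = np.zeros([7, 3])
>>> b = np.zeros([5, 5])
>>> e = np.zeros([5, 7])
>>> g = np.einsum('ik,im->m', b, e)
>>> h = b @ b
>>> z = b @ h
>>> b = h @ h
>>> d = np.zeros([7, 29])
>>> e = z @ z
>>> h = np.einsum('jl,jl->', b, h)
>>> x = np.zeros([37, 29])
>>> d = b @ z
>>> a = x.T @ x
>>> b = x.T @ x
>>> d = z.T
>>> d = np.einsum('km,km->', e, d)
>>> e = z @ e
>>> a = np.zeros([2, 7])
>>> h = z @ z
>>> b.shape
(29, 29)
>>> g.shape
(7,)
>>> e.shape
(5, 5)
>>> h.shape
(5, 5)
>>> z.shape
(5, 5)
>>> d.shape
()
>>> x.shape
(37, 29)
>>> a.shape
(2, 7)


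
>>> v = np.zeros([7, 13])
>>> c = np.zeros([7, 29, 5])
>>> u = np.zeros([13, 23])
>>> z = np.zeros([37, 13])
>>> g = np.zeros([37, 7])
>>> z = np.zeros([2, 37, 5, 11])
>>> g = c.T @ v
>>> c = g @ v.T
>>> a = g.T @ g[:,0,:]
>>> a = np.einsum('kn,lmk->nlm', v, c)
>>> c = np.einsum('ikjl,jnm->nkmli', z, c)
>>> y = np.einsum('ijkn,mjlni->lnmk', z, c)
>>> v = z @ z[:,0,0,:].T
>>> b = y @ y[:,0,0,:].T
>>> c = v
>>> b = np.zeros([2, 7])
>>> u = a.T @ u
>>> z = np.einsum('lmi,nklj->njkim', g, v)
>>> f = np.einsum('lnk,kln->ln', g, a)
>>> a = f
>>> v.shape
(2, 37, 5, 2)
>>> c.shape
(2, 37, 5, 2)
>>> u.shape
(29, 5, 23)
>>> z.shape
(2, 2, 37, 13, 29)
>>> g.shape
(5, 29, 13)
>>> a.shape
(5, 29)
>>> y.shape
(7, 11, 29, 5)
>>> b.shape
(2, 7)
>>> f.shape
(5, 29)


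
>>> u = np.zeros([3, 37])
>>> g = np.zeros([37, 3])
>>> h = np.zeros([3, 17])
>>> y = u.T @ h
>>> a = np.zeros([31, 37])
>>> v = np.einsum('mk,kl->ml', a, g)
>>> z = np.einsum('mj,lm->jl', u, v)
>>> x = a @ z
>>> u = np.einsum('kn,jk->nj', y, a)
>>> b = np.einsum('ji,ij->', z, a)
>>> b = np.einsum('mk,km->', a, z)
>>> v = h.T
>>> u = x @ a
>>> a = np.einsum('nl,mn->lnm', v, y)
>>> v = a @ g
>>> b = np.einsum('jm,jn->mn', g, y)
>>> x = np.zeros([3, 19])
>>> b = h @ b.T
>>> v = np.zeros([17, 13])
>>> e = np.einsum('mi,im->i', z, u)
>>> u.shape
(31, 37)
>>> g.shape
(37, 3)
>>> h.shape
(3, 17)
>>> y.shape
(37, 17)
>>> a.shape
(3, 17, 37)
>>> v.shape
(17, 13)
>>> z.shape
(37, 31)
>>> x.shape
(3, 19)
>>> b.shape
(3, 3)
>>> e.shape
(31,)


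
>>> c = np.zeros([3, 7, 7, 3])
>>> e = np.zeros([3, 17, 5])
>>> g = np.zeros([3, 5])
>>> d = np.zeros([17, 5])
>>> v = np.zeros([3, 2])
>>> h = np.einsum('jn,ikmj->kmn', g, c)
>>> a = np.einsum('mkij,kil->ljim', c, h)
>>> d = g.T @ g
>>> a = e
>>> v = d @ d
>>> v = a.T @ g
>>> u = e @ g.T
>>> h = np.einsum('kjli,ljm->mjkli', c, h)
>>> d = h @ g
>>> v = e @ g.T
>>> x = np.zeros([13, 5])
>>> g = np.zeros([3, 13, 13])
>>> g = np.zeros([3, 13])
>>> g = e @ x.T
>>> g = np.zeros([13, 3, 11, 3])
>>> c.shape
(3, 7, 7, 3)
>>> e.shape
(3, 17, 5)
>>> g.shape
(13, 3, 11, 3)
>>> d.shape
(5, 7, 3, 7, 5)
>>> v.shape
(3, 17, 3)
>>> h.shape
(5, 7, 3, 7, 3)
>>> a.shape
(3, 17, 5)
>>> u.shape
(3, 17, 3)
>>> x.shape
(13, 5)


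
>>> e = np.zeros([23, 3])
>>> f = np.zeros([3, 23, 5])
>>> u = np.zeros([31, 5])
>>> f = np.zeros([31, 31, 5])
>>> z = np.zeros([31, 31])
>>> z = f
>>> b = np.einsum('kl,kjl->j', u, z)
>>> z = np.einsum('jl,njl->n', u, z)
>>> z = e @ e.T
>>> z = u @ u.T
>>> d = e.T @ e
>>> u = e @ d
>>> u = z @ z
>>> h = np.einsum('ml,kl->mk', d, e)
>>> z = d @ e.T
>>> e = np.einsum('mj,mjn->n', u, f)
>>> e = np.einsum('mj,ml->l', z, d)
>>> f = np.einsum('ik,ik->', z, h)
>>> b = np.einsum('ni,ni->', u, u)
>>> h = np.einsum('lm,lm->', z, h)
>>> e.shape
(3,)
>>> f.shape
()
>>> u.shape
(31, 31)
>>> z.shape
(3, 23)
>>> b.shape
()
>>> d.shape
(3, 3)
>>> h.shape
()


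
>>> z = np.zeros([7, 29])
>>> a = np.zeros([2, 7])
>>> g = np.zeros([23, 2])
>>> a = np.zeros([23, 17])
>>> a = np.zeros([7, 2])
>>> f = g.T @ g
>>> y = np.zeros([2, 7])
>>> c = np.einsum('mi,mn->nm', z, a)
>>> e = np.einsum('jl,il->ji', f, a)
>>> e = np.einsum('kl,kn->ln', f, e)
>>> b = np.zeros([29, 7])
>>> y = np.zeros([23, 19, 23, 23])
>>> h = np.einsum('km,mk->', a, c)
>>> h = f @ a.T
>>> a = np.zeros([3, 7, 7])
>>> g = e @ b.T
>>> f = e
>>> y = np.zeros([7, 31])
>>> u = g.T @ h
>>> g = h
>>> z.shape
(7, 29)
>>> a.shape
(3, 7, 7)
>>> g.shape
(2, 7)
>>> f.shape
(2, 7)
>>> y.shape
(7, 31)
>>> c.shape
(2, 7)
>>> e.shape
(2, 7)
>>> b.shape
(29, 7)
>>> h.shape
(2, 7)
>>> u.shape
(29, 7)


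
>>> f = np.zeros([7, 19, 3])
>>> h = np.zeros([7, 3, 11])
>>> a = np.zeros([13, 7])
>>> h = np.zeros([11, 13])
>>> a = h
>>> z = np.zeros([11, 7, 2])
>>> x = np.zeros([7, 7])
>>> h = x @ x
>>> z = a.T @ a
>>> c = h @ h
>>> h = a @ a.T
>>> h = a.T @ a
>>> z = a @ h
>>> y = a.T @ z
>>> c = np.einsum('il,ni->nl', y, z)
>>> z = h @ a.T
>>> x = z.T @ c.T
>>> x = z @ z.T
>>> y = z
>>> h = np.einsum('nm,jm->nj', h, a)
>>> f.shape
(7, 19, 3)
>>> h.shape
(13, 11)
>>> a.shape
(11, 13)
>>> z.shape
(13, 11)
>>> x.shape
(13, 13)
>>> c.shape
(11, 13)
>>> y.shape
(13, 11)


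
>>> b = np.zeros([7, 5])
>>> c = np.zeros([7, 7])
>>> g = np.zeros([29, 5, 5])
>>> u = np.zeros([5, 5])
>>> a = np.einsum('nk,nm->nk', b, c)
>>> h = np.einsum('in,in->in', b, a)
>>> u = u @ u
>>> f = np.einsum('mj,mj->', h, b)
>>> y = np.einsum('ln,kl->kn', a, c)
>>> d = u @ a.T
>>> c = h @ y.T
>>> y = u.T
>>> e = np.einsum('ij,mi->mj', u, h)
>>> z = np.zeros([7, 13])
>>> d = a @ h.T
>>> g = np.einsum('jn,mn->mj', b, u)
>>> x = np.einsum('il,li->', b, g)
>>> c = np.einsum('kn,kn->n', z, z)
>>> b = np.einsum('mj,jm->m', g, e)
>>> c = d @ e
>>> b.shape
(5,)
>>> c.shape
(7, 5)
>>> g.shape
(5, 7)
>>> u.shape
(5, 5)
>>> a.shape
(7, 5)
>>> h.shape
(7, 5)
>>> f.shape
()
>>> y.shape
(5, 5)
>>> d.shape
(7, 7)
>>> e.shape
(7, 5)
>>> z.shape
(7, 13)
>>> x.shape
()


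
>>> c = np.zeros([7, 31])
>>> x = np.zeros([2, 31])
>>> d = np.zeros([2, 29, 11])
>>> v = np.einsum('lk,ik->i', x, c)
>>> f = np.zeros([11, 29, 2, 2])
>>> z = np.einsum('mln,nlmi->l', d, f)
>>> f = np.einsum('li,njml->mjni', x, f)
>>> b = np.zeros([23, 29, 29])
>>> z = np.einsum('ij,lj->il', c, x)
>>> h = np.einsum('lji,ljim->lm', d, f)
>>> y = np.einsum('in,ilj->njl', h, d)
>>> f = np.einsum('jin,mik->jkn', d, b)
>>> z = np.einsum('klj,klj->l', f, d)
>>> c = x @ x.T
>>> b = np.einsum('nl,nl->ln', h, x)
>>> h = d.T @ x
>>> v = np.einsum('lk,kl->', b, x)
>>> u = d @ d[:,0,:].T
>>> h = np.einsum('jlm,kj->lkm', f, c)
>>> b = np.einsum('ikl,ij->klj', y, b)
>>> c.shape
(2, 2)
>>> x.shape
(2, 31)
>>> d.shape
(2, 29, 11)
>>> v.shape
()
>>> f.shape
(2, 29, 11)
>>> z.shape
(29,)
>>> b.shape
(11, 29, 2)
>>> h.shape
(29, 2, 11)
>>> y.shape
(31, 11, 29)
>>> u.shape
(2, 29, 2)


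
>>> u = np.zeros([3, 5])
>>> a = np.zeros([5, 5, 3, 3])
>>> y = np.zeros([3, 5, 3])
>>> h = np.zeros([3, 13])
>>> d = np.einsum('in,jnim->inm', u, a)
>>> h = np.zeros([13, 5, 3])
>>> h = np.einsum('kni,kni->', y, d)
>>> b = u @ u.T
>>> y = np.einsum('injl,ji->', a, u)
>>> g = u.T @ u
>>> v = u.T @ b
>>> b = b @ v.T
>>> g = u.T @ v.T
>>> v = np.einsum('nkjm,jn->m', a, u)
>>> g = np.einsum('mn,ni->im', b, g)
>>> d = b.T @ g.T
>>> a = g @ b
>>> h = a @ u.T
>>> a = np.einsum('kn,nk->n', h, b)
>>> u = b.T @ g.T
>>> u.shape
(5, 5)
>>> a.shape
(3,)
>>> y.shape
()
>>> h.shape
(5, 3)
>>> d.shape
(5, 5)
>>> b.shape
(3, 5)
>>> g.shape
(5, 3)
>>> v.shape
(3,)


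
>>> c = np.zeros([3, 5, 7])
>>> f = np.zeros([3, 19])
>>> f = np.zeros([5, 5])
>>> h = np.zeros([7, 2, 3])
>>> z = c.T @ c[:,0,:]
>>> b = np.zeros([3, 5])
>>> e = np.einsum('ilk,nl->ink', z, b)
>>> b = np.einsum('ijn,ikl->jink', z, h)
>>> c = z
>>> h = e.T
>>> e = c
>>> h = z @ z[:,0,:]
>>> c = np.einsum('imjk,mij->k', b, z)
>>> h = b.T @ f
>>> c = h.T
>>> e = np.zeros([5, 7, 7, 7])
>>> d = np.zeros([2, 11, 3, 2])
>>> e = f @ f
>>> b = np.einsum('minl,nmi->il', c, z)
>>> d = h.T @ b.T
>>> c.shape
(5, 7, 7, 2)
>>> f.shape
(5, 5)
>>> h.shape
(2, 7, 7, 5)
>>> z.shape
(7, 5, 7)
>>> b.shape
(7, 2)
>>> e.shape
(5, 5)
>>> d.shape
(5, 7, 7, 7)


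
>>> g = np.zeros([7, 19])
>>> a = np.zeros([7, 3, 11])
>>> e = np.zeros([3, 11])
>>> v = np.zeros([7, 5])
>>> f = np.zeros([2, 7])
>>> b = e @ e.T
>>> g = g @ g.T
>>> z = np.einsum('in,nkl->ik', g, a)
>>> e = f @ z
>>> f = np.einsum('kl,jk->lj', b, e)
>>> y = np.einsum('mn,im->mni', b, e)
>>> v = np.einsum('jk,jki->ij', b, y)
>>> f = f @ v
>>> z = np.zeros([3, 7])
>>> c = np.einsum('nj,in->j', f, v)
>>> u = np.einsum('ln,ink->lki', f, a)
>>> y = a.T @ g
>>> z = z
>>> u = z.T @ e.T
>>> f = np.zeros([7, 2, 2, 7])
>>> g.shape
(7, 7)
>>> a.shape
(7, 3, 11)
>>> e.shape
(2, 3)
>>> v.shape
(2, 3)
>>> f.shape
(7, 2, 2, 7)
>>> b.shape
(3, 3)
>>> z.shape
(3, 7)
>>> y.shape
(11, 3, 7)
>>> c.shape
(3,)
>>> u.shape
(7, 2)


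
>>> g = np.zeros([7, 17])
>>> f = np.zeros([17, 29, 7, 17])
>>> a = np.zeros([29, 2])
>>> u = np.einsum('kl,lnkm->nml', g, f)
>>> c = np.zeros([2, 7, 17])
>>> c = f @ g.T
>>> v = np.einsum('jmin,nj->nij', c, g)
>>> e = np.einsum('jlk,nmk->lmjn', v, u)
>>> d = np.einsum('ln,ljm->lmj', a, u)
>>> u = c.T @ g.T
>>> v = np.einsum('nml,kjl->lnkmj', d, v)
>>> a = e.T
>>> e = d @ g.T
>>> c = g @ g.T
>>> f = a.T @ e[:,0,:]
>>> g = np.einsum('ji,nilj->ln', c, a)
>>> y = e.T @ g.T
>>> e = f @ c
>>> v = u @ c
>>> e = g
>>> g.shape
(17, 29)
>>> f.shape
(7, 17, 7, 7)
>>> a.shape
(29, 7, 17, 7)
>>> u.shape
(7, 7, 29, 7)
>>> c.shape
(7, 7)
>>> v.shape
(7, 7, 29, 7)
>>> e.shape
(17, 29)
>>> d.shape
(29, 17, 17)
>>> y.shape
(7, 17, 17)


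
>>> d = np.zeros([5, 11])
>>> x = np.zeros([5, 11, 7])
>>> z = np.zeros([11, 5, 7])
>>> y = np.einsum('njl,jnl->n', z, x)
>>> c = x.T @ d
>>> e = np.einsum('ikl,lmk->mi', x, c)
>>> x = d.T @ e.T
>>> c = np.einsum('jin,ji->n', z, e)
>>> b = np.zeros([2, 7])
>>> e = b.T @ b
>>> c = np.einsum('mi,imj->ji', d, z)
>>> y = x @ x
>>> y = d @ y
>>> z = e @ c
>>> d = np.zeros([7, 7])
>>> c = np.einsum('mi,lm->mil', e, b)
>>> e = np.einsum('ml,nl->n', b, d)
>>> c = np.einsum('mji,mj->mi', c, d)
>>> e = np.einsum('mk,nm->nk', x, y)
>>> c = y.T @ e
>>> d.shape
(7, 7)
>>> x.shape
(11, 11)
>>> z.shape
(7, 11)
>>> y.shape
(5, 11)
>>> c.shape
(11, 11)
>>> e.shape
(5, 11)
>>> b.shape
(2, 7)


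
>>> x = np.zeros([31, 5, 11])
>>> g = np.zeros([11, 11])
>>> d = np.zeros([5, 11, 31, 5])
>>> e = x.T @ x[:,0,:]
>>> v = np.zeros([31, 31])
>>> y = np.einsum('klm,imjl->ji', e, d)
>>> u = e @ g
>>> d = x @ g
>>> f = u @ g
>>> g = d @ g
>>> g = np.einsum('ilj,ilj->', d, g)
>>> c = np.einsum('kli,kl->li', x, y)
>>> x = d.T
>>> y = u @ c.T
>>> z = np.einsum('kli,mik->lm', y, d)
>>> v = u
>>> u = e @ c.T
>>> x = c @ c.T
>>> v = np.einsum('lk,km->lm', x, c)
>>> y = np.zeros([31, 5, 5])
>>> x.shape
(5, 5)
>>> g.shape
()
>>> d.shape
(31, 5, 11)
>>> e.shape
(11, 5, 11)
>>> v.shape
(5, 11)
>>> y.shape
(31, 5, 5)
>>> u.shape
(11, 5, 5)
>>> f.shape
(11, 5, 11)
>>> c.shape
(5, 11)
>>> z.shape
(5, 31)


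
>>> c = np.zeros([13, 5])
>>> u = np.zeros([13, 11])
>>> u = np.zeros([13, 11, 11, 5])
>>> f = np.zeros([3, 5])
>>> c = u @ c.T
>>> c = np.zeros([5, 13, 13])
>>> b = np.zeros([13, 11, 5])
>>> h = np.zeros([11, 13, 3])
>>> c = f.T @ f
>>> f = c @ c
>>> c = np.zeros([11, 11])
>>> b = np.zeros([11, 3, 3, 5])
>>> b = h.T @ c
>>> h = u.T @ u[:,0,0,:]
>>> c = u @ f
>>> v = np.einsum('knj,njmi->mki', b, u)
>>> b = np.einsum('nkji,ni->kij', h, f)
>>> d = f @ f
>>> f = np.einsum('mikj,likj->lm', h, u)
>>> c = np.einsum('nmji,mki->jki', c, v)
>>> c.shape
(11, 3, 5)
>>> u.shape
(13, 11, 11, 5)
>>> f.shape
(13, 5)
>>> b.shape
(11, 5, 11)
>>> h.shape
(5, 11, 11, 5)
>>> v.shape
(11, 3, 5)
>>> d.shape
(5, 5)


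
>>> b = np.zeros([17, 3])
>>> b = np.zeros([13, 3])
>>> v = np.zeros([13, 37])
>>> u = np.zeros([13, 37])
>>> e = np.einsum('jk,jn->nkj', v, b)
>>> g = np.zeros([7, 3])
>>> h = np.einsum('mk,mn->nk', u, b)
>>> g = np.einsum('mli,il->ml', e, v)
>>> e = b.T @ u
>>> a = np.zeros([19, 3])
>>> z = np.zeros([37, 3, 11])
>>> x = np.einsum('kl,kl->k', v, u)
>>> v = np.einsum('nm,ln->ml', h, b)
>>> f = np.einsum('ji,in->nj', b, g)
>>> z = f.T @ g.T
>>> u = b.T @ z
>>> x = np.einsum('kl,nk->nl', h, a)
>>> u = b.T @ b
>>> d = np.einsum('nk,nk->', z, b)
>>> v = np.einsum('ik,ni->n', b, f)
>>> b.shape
(13, 3)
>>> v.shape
(37,)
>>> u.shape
(3, 3)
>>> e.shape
(3, 37)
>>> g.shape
(3, 37)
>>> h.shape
(3, 37)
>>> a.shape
(19, 3)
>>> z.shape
(13, 3)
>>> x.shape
(19, 37)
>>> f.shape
(37, 13)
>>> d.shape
()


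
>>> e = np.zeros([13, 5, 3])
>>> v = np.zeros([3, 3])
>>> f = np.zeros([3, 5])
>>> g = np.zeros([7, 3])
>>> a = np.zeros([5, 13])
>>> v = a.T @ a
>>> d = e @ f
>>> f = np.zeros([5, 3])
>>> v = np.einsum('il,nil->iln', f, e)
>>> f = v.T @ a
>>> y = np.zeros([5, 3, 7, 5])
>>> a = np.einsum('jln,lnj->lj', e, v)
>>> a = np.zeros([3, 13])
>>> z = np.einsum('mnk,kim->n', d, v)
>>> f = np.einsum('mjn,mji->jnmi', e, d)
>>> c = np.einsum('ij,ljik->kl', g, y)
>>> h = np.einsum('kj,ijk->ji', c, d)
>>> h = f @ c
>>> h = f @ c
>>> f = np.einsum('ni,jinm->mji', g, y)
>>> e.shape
(13, 5, 3)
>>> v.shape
(5, 3, 13)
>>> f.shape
(5, 5, 3)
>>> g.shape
(7, 3)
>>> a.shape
(3, 13)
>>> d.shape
(13, 5, 5)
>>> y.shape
(5, 3, 7, 5)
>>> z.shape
(5,)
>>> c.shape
(5, 5)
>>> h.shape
(5, 3, 13, 5)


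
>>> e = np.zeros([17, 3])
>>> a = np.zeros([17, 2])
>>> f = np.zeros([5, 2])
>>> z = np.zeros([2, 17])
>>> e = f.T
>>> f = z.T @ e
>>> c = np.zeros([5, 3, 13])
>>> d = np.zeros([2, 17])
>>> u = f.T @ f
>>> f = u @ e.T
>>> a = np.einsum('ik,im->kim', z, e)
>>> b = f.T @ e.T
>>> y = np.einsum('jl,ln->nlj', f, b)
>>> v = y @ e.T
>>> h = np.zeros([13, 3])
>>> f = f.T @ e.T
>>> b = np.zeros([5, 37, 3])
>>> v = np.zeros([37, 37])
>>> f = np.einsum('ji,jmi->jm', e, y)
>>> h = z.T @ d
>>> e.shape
(2, 5)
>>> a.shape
(17, 2, 5)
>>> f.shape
(2, 2)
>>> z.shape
(2, 17)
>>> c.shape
(5, 3, 13)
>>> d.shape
(2, 17)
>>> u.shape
(5, 5)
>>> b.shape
(5, 37, 3)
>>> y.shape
(2, 2, 5)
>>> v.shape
(37, 37)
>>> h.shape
(17, 17)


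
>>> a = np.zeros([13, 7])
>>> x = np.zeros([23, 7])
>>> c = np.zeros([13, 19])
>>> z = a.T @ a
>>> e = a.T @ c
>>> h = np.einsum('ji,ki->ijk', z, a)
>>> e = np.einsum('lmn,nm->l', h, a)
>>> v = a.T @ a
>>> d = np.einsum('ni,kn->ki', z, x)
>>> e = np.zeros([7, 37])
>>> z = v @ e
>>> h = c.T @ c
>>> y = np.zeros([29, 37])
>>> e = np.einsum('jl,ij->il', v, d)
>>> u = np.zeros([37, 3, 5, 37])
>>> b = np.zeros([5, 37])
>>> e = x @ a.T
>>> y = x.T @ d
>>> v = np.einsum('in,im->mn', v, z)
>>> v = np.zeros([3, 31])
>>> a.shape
(13, 7)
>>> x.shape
(23, 7)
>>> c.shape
(13, 19)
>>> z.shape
(7, 37)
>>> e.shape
(23, 13)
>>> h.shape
(19, 19)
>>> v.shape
(3, 31)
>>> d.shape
(23, 7)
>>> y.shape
(7, 7)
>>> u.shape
(37, 3, 5, 37)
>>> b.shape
(5, 37)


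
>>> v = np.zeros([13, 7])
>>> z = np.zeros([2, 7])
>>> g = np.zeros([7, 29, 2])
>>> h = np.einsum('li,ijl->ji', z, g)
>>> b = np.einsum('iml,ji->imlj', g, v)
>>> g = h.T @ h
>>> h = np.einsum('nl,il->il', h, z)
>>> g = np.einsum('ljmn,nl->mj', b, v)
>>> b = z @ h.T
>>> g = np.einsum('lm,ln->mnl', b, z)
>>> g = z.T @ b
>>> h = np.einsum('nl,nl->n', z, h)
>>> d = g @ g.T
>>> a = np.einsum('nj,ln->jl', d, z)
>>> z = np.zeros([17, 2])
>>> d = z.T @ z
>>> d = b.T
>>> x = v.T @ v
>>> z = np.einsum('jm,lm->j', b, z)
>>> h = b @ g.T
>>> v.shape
(13, 7)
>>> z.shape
(2,)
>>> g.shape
(7, 2)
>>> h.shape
(2, 7)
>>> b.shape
(2, 2)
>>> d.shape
(2, 2)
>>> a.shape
(7, 2)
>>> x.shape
(7, 7)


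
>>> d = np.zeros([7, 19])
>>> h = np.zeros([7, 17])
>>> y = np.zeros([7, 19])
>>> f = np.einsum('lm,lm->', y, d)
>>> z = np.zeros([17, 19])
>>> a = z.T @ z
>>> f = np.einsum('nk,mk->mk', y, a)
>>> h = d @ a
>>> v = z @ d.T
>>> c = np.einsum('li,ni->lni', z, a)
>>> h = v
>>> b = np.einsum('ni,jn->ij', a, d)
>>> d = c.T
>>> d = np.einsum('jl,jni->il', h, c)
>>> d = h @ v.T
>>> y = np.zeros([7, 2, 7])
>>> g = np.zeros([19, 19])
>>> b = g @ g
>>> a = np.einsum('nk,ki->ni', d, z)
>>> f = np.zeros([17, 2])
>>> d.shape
(17, 17)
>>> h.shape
(17, 7)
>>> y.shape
(7, 2, 7)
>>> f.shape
(17, 2)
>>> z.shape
(17, 19)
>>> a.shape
(17, 19)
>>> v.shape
(17, 7)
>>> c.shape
(17, 19, 19)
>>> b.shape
(19, 19)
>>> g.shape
(19, 19)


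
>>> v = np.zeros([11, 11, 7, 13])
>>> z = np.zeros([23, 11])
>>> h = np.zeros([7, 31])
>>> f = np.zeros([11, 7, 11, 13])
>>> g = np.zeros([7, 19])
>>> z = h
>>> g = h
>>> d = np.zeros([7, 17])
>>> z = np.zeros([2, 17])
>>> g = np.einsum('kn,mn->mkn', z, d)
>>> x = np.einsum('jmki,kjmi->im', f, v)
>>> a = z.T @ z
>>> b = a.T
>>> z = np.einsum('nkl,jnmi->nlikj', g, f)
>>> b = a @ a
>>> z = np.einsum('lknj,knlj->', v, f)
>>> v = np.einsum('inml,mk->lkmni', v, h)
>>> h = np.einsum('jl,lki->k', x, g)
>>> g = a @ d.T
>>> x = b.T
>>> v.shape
(13, 31, 7, 11, 11)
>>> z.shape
()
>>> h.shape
(2,)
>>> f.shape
(11, 7, 11, 13)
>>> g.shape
(17, 7)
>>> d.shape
(7, 17)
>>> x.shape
(17, 17)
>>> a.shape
(17, 17)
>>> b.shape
(17, 17)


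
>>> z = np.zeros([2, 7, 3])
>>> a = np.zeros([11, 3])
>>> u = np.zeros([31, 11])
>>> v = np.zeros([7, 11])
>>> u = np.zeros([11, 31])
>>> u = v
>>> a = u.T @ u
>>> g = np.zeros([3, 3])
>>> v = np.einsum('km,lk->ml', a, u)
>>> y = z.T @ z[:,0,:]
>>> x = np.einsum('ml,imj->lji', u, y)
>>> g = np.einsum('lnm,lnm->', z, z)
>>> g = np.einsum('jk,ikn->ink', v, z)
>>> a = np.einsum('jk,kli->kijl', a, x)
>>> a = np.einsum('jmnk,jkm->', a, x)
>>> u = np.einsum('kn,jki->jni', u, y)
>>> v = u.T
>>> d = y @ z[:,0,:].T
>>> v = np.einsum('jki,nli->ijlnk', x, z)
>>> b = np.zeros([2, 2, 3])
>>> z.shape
(2, 7, 3)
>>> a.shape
()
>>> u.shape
(3, 11, 3)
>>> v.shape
(3, 11, 7, 2, 3)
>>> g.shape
(2, 3, 7)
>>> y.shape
(3, 7, 3)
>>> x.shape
(11, 3, 3)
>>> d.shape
(3, 7, 2)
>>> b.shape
(2, 2, 3)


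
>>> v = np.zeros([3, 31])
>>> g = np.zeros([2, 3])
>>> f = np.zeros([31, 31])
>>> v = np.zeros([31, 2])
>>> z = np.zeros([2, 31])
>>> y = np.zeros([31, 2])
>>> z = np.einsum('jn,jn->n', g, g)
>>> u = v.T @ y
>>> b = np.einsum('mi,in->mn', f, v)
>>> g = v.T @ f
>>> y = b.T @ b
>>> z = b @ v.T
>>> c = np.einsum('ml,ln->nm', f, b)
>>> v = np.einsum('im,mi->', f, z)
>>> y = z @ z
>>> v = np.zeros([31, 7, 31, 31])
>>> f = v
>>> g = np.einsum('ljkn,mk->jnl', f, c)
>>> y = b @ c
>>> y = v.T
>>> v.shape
(31, 7, 31, 31)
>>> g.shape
(7, 31, 31)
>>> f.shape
(31, 7, 31, 31)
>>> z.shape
(31, 31)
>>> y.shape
(31, 31, 7, 31)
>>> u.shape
(2, 2)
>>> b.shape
(31, 2)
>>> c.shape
(2, 31)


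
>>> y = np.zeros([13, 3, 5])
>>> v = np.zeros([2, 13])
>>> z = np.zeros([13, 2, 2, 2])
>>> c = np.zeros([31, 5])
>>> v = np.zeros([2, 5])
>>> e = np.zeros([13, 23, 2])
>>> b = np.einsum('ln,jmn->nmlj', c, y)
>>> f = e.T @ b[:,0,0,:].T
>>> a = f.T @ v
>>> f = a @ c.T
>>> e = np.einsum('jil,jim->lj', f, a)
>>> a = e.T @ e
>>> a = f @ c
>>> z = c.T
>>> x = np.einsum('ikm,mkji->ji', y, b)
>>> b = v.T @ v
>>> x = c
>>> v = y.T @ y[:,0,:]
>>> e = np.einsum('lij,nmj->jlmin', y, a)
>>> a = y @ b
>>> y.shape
(13, 3, 5)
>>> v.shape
(5, 3, 5)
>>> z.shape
(5, 31)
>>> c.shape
(31, 5)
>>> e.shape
(5, 13, 23, 3, 5)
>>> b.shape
(5, 5)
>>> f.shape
(5, 23, 31)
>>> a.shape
(13, 3, 5)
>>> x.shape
(31, 5)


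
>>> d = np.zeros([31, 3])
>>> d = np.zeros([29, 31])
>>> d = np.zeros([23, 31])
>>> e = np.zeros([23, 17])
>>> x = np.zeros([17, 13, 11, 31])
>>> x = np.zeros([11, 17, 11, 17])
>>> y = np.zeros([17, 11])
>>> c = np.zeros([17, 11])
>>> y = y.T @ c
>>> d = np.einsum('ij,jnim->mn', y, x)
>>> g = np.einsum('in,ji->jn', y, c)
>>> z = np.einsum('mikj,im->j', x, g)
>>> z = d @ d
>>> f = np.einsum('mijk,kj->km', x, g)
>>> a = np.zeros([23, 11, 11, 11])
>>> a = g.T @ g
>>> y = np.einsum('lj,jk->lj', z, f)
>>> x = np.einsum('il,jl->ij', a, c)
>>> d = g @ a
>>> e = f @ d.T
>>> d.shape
(17, 11)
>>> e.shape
(17, 17)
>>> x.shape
(11, 17)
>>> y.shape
(17, 17)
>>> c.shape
(17, 11)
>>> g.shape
(17, 11)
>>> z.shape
(17, 17)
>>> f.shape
(17, 11)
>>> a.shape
(11, 11)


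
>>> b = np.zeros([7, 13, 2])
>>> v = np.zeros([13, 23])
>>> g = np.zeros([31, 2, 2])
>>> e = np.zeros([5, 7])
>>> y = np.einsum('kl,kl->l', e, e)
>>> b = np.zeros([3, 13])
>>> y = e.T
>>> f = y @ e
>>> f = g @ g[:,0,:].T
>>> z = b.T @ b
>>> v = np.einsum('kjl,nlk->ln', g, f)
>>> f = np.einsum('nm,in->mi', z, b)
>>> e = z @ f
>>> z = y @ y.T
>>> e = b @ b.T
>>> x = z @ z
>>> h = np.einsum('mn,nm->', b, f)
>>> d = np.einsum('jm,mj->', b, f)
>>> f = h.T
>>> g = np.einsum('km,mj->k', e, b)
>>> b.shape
(3, 13)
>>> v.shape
(2, 31)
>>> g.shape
(3,)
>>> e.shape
(3, 3)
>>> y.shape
(7, 5)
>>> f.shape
()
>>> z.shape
(7, 7)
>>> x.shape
(7, 7)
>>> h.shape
()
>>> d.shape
()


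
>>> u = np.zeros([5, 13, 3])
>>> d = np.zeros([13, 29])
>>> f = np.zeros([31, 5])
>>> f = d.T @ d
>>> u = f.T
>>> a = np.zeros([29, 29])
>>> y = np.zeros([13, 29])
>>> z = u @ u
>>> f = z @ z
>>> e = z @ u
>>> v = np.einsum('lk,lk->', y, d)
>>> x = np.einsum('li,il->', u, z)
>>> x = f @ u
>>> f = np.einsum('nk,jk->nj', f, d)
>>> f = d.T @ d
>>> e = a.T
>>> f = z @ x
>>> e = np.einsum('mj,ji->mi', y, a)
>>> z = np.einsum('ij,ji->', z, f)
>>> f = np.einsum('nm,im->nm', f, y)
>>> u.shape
(29, 29)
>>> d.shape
(13, 29)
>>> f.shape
(29, 29)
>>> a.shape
(29, 29)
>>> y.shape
(13, 29)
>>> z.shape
()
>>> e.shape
(13, 29)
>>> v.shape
()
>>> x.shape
(29, 29)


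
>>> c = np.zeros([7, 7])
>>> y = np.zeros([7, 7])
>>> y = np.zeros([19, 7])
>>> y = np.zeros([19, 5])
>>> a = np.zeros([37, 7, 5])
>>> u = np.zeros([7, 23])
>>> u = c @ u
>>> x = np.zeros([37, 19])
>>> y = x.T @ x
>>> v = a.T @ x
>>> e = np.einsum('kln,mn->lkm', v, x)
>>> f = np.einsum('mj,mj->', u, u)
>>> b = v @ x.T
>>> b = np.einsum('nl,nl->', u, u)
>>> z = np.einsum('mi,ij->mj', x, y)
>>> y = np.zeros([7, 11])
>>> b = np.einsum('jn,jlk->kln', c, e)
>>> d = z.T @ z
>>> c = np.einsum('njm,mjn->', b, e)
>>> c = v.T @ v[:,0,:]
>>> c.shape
(19, 7, 19)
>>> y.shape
(7, 11)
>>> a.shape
(37, 7, 5)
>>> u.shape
(7, 23)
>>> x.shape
(37, 19)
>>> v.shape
(5, 7, 19)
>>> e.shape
(7, 5, 37)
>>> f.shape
()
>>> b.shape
(37, 5, 7)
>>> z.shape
(37, 19)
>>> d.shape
(19, 19)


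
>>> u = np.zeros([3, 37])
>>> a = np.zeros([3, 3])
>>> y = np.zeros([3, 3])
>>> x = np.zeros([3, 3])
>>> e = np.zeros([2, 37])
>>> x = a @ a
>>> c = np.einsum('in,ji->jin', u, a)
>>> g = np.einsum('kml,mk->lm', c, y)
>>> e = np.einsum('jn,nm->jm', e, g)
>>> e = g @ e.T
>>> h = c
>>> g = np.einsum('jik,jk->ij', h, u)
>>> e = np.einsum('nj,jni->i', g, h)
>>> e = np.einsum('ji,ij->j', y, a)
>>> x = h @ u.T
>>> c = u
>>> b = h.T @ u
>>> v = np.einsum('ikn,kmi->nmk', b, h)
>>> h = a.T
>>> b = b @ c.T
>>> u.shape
(3, 37)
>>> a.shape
(3, 3)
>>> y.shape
(3, 3)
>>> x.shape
(3, 3, 3)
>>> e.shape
(3,)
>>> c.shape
(3, 37)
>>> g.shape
(3, 3)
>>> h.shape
(3, 3)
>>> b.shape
(37, 3, 3)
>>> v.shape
(37, 3, 3)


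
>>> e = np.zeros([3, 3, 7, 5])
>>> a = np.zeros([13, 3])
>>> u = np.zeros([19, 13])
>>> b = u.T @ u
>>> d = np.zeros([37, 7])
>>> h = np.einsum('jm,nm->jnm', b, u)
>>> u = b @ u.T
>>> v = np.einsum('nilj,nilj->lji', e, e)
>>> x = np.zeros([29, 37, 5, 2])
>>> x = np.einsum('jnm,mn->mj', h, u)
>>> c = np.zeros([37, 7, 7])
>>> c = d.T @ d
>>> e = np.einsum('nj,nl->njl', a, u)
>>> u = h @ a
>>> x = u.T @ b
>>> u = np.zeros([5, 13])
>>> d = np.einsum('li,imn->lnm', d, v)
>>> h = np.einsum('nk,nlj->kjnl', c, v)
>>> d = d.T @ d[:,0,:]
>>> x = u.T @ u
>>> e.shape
(13, 3, 19)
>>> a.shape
(13, 3)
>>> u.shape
(5, 13)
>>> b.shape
(13, 13)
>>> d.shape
(5, 3, 5)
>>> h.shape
(7, 3, 7, 5)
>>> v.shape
(7, 5, 3)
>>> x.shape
(13, 13)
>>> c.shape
(7, 7)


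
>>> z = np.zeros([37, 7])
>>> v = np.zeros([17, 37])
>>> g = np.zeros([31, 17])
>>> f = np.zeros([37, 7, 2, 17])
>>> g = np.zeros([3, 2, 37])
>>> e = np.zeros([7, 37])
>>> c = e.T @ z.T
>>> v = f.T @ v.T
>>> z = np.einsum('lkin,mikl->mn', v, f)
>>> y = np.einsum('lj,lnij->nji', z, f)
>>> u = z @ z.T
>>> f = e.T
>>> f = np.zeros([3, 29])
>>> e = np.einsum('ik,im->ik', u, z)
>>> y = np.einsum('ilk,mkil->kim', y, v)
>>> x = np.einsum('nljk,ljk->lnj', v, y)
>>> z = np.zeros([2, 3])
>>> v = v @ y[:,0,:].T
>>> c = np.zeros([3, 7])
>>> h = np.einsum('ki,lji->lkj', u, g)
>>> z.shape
(2, 3)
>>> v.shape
(17, 2, 7, 2)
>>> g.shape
(3, 2, 37)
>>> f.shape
(3, 29)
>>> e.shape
(37, 37)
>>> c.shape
(3, 7)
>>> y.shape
(2, 7, 17)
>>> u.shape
(37, 37)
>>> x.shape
(2, 17, 7)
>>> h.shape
(3, 37, 2)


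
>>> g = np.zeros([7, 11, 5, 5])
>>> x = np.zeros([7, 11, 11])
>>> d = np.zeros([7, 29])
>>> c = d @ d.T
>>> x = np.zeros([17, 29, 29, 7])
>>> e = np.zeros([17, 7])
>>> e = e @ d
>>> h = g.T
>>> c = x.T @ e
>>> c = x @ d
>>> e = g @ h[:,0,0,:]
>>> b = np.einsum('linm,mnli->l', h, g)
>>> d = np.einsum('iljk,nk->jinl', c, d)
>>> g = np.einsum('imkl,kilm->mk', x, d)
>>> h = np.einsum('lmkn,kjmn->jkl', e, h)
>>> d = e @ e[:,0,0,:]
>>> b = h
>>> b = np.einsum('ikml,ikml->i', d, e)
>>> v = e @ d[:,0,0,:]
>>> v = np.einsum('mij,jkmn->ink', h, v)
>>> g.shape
(29, 29)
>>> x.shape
(17, 29, 29, 7)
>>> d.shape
(7, 11, 5, 7)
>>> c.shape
(17, 29, 29, 29)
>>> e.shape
(7, 11, 5, 7)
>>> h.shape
(5, 5, 7)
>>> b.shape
(7,)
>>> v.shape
(5, 7, 11)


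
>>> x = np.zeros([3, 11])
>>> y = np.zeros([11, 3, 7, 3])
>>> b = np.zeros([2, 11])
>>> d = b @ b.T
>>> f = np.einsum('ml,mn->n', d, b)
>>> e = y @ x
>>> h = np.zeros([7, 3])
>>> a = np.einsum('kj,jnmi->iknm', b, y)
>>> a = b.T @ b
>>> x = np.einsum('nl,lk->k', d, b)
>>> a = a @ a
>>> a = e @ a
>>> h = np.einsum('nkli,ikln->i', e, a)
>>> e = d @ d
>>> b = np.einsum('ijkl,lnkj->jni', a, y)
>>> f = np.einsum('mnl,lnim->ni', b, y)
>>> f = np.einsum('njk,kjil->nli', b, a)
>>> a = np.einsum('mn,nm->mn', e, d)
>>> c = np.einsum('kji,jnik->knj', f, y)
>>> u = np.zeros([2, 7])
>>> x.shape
(11,)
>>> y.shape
(11, 3, 7, 3)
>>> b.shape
(3, 3, 11)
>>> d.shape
(2, 2)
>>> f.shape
(3, 11, 7)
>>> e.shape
(2, 2)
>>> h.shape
(11,)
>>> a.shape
(2, 2)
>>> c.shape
(3, 3, 11)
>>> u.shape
(2, 7)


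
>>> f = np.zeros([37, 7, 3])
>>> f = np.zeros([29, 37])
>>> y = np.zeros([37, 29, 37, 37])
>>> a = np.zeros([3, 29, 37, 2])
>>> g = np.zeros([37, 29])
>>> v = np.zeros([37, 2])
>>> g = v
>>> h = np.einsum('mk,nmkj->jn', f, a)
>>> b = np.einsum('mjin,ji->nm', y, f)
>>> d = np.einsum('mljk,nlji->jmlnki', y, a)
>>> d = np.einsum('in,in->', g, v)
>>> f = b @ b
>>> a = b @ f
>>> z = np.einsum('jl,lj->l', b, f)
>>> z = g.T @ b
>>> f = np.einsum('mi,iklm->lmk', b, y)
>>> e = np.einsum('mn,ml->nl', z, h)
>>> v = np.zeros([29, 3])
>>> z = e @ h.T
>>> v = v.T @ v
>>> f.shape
(37, 37, 29)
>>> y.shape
(37, 29, 37, 37)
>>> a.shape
(37, 37)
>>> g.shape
(37, 2)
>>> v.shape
(3, 3)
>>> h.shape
(2, 3)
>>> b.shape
(37, 37)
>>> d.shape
()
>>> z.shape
(37, 2)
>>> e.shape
(37, 3)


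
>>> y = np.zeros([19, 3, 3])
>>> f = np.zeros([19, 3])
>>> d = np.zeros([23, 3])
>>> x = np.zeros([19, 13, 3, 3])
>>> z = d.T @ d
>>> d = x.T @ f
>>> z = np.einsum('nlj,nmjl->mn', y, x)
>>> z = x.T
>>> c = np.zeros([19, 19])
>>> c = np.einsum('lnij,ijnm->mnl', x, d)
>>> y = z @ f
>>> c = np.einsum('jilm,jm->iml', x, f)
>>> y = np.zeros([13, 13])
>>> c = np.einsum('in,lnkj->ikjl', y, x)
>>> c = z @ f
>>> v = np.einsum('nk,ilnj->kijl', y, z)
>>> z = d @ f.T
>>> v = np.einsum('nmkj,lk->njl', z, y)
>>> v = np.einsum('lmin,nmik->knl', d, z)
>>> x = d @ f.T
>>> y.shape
(13, 13)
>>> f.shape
(19, 3)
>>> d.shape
(3, 3, 13, 3)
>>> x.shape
(3, 3, 13, 19)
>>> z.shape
(3, 3, 13, 19)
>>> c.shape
(3, 3, 13, 3)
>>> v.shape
(19, 3, 3)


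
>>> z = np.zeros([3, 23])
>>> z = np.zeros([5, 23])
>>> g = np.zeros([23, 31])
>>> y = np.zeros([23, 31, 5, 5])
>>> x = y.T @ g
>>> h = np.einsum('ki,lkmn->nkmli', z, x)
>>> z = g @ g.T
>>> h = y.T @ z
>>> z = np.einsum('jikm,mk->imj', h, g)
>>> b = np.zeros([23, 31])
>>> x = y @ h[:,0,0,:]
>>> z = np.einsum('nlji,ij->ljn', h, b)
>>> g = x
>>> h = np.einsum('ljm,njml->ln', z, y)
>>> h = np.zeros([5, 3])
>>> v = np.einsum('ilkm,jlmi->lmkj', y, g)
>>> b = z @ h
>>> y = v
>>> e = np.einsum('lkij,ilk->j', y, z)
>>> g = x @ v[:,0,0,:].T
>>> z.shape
(5, 31, 5)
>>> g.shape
(23, 31, 5, 31)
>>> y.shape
(31, 5, 5, 23)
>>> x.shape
(23, 31, 5, 23)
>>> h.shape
(5, 3)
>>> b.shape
(5, 31, 3)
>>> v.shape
(31, 5, 5, 23)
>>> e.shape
(23,)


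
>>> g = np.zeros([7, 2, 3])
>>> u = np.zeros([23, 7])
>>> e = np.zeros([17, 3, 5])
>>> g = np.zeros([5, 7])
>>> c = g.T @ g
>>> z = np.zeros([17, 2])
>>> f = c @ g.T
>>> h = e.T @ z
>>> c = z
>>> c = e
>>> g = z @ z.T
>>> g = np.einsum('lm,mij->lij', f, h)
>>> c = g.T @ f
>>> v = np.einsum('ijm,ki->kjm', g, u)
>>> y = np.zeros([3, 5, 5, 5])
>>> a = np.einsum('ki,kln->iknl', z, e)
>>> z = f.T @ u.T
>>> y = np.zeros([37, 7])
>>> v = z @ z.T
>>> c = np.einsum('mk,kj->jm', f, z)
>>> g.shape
(7, 3, 2)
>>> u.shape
(23, 7)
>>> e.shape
(17, 3, 5)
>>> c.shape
(23, 7)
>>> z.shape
(5, 23)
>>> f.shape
(7, 5)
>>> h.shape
(5, 3, 2)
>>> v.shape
(5, 5)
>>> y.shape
(37, 7)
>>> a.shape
(2, 17, 5, 3)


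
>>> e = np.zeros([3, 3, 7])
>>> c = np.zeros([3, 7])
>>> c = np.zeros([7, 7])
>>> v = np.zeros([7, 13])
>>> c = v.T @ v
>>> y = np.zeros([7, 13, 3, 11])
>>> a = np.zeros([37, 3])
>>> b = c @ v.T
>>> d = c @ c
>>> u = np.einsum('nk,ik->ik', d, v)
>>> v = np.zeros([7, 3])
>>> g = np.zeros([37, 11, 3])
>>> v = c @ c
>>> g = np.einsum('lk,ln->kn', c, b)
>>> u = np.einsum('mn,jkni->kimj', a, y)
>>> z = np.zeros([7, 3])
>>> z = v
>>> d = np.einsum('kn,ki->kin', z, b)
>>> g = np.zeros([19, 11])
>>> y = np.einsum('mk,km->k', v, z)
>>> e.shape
(3, 3, 7)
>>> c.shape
(13, 13)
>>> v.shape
(13, 13)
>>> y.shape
(13,)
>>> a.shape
(37, 3)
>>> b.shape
(13, 7)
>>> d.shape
(13, 7, 13)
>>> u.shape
(13, 11, 37, 7)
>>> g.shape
(19, 11)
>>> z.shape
(13, 13)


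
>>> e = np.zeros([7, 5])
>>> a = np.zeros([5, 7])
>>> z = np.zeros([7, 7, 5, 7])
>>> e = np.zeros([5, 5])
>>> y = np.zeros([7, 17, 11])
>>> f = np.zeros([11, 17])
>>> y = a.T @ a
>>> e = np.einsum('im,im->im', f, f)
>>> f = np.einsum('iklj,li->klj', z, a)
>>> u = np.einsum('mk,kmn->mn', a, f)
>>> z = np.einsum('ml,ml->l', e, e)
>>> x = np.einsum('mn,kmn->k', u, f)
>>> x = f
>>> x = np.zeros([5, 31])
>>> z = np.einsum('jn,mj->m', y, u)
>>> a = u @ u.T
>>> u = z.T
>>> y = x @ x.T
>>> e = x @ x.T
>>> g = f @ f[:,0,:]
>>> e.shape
(5, 5)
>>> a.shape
(5, 5)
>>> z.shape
(5,)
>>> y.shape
(5, 5)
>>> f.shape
(7, 5, 7)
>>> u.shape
(5,)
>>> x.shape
(5, 31)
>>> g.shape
(7, 5, 7)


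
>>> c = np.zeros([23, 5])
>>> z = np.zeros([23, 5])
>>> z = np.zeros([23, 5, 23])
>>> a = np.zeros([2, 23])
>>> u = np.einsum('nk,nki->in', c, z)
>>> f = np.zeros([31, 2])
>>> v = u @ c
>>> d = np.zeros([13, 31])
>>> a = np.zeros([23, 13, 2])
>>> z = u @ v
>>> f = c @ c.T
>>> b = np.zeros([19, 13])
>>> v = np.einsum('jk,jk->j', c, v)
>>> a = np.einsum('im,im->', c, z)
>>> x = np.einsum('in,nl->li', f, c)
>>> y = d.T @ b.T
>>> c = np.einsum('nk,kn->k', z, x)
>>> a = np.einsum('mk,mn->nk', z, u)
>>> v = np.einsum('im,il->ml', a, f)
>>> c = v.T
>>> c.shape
(23, 5)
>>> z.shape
(23, 5)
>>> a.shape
(23, 5)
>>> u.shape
(23, 23)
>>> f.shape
(23, 23)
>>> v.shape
(5, 23)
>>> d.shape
(13, 31)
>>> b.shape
(19, 13)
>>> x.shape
(5, 23)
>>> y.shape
(31, 19)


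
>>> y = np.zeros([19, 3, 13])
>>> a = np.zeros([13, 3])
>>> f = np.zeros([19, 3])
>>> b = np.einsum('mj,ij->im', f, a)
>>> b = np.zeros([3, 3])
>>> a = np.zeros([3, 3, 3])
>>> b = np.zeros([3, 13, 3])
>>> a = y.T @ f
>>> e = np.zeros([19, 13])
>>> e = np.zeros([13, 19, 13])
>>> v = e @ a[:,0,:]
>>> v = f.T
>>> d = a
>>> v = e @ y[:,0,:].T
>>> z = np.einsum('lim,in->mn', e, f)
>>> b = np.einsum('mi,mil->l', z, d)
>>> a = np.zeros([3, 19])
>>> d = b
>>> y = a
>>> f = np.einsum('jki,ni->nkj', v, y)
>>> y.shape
(3, 19)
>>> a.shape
(3, 19)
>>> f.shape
(3, 19, 13)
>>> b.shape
(3,)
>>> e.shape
(13, 19, 13)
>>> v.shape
(13, 19, 19)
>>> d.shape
(3,)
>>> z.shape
(13, 3)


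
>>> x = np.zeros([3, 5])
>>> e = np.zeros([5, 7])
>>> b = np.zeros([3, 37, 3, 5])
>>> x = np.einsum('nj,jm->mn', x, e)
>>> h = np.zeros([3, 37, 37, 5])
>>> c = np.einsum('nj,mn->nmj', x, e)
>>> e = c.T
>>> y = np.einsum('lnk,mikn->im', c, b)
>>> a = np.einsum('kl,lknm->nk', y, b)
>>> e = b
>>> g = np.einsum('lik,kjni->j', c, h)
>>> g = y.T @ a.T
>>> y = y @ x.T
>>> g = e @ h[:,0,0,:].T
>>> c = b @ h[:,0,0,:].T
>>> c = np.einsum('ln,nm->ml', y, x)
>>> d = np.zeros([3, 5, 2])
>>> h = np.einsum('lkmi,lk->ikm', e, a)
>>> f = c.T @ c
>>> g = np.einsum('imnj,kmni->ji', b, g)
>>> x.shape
(7, 3)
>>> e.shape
(3, 37, 3, 5)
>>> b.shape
(3, 37, 3, 5)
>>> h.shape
(5, 37, 3)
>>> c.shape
(3, 37)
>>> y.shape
(37, 7)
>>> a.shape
(3, 37)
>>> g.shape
(5, 3)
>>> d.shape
(3, 5, 2)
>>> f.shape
(37, 37)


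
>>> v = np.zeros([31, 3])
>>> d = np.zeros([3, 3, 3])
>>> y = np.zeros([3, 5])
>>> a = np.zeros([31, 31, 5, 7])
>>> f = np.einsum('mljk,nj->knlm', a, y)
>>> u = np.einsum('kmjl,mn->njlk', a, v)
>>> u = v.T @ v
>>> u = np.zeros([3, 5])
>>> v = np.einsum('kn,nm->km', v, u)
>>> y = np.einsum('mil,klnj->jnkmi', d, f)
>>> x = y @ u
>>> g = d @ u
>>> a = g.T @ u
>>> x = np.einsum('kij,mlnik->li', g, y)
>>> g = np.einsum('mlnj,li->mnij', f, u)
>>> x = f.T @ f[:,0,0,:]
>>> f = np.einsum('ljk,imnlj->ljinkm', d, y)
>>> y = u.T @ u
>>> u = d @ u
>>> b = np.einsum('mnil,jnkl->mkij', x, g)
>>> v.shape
(31, 5)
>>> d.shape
(3, 3, 3)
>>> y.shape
(5, 5)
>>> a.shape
(5, 3, 5)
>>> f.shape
(3, 3, 31, 7, 3, 31)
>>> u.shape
(3, 3, 5)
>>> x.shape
(31, 31, 3, 31)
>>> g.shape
(7, 31, 5, 31)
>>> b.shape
(31, 5, 3, 7)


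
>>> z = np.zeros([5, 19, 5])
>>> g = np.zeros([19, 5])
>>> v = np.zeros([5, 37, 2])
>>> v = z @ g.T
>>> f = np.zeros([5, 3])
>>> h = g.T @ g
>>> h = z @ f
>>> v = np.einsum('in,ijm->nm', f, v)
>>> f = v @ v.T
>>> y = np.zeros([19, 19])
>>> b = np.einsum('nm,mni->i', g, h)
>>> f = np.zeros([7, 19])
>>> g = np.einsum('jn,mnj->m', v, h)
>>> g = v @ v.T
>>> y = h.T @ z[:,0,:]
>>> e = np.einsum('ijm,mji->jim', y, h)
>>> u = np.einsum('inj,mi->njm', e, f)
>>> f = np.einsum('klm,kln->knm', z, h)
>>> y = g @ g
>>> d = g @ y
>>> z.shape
(5, 19, 5)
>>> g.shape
(3, 3)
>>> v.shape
(3, 19)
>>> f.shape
(5, 3, 5)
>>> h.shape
(5, 19, 3)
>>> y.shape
(3, 3)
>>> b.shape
(3,)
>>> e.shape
(19, 3, 5)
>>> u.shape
(3, 5, 7)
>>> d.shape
(3, 3)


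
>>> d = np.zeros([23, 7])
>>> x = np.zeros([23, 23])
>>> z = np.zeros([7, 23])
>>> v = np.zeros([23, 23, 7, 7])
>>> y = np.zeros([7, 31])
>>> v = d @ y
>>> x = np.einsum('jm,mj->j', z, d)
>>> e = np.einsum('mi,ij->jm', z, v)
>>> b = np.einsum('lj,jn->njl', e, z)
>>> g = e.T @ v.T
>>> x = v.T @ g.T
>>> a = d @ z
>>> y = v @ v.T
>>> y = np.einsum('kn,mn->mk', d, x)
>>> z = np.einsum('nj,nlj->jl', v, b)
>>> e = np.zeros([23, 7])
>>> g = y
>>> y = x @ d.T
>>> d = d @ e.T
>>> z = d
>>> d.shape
(23, 23)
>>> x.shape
(31, 7)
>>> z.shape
(23, 23)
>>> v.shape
(23, 31)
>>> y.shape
(31, 23)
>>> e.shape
(23, 7)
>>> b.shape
(23, 7, 31)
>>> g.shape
(31, 23)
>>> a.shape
(23, 23)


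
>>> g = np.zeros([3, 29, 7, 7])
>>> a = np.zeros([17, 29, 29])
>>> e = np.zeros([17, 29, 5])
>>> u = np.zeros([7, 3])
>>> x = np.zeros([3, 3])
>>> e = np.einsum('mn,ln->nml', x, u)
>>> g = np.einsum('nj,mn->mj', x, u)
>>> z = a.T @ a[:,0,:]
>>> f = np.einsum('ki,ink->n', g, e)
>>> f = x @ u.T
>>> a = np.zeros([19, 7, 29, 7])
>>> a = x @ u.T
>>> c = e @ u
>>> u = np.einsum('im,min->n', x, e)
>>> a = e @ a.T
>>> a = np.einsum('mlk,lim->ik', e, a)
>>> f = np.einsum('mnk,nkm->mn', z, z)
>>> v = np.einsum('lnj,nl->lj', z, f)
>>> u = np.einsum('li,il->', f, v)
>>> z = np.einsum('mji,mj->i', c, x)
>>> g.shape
(7, 3)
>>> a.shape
(3, 7)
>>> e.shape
(3, 3, 7)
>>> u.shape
()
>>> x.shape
(3, 3)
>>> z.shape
(3,)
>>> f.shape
(29, 29)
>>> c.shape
(3, 3, 3)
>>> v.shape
(29, 29)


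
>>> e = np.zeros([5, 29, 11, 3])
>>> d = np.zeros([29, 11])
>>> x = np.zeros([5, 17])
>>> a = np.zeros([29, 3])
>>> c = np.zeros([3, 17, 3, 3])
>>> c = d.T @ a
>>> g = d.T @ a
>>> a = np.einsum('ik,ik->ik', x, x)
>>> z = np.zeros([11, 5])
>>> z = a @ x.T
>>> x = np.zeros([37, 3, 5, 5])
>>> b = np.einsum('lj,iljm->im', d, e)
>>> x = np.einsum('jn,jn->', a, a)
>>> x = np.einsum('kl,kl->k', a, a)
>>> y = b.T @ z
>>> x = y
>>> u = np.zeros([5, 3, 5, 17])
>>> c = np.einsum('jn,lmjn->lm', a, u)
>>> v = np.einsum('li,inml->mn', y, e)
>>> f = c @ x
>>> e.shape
(5, 29, 11, 3)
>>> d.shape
(29, 11)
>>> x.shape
(3, 5)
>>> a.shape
(5, 17)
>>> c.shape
(5, 3)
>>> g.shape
(11, 3)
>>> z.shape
(5, 5)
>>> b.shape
(5, 3)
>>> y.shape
(3, 5)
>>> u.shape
(5, 3, 5, 17)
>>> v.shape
(11, 29)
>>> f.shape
(5, 5)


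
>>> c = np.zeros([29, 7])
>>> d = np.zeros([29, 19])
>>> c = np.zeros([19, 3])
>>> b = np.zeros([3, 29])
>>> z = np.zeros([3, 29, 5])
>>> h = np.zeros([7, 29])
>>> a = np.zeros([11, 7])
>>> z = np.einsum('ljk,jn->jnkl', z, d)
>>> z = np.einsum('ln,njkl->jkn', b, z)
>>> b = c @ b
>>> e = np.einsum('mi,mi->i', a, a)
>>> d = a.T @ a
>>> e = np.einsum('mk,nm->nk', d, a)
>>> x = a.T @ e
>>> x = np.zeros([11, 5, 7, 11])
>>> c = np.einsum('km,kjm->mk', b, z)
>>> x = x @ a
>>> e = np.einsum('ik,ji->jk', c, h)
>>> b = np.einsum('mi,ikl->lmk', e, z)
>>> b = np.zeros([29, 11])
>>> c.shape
(29, 19)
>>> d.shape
(7, 7)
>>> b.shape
(29, 11)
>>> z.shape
(19, 5, 29)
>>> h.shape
(7, 29)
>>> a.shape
(11, 7)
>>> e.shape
(7, 19)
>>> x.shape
(11, 5, 7, 7)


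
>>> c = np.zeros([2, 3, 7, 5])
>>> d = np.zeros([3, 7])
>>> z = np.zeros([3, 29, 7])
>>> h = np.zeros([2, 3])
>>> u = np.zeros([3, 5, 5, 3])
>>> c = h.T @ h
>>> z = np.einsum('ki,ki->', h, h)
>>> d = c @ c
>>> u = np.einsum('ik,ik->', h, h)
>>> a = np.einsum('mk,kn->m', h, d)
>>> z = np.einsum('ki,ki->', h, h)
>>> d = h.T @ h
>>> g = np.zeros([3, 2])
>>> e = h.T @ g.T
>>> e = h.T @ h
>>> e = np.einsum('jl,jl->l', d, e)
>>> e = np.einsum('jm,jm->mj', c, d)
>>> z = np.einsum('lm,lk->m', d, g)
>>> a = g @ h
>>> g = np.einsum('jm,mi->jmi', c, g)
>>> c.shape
(3, 3)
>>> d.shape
(3, 3)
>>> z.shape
(3,)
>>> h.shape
(2, 3)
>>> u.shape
()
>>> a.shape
(3, 3)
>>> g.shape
(3, 3, 2)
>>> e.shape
(3, 3)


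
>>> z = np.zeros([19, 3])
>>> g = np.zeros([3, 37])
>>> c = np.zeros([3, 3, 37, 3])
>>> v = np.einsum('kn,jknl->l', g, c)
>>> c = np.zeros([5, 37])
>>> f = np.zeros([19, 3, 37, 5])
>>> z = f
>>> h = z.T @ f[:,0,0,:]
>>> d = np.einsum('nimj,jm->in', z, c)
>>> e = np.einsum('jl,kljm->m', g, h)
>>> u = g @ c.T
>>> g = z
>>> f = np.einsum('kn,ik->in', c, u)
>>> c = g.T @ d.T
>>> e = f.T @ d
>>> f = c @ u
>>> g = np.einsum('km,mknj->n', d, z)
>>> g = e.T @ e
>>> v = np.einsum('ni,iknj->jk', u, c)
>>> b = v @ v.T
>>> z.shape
(19, 3, 37, 5)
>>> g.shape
(19, 19)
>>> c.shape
(5, 37, 3, 3)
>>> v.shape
(3, 37)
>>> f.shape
(5, 37, 3, 5)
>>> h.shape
(5, 37, 3, 5)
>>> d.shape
(3, 19)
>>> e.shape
(37, 19)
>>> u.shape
(3, 5)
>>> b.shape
(3, 3)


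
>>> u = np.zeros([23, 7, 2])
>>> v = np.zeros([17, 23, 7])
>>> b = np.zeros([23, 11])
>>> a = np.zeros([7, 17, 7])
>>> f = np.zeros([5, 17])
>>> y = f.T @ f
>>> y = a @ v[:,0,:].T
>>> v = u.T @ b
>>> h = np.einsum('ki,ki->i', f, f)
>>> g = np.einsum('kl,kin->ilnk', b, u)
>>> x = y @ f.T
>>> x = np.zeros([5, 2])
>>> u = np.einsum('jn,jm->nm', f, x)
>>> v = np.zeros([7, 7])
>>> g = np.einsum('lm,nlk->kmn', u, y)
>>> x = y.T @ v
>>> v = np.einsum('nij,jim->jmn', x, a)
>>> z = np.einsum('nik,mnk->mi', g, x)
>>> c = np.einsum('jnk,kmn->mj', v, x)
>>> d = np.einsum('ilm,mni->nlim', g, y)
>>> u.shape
(17, 2)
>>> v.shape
(7, 7, 17)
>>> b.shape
(23, 11)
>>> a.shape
(7, 17, 7)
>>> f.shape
(5, 17)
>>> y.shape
(7, 17, 17)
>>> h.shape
(17,)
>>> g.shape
(17, 2, 7)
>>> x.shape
(17, 17, 7)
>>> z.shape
(17, 2)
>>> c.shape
(17, 7)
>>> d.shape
(17, 2, 17, 7)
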